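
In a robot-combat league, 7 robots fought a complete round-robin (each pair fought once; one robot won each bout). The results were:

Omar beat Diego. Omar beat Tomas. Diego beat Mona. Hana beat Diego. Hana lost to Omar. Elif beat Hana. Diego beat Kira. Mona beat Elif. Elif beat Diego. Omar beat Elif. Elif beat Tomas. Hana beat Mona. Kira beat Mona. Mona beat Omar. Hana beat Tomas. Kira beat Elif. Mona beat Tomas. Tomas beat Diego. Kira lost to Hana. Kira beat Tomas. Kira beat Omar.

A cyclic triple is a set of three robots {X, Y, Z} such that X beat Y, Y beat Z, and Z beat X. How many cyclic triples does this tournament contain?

10

Win totals: Diego 2, Kira 4, Mona 3, Tomas 1, Omar 4, Elif 3, Hana 4.
A robot with w wins dominates both others in C(w,2) triples; summing gives 1 + 6 + 3 + 0 + 6 + 3 + 6 = 25 transitive triples.
Total triples C(7,3) = 35, so cyclic triples = 35 − 25 = 10.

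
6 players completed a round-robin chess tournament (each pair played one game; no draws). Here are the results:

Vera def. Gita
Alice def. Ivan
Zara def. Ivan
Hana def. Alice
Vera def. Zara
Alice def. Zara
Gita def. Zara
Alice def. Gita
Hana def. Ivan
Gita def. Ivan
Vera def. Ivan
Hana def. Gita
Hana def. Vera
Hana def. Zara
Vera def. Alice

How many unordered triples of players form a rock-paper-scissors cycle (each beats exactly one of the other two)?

Of the C(6,3) = 20 triples, the cyclic ones are: none.
That is 0.

0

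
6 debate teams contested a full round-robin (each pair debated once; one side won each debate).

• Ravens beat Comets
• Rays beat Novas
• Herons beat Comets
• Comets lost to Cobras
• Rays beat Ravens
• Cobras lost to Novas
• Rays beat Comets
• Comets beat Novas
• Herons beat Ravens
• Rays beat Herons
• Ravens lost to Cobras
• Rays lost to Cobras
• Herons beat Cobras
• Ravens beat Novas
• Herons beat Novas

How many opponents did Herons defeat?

Herons' results: beat Comets, Cobras, Novas, Ravens; lost to Rays.
That is 4 wins.

4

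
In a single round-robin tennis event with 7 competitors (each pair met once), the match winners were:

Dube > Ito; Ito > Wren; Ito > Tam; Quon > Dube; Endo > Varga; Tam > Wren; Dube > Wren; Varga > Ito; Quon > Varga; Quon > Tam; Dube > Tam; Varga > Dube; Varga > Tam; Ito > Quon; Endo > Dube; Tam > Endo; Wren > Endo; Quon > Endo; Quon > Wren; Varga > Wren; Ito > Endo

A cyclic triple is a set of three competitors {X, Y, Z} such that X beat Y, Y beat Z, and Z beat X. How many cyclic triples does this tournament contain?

Win totals: Endo 2, Ito 4, Varga 4, Dube 3, Tam 2, Wren 1, Quon 5.
A competitor with w wins dominates both others in C(w,2) triples; summing gives 1 + 6 + 6 + 3 + 1 + 0 + 10 = 27 transitive triples.
Total triples C(7,3) = 35, so cyclic triples = 35 − 27 = 8.

8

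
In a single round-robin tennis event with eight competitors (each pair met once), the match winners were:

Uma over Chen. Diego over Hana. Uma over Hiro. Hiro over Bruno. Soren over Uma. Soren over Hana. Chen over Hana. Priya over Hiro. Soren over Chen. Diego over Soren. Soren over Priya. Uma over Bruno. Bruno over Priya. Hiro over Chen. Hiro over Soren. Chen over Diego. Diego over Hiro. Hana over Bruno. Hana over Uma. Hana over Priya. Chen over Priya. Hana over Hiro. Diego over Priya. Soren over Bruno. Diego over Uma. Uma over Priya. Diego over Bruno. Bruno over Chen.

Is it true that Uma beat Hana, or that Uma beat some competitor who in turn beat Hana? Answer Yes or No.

Yes

Uma did not beat Hana directly.
Uma beat Bruno, Hiro, Chen, Priya. Of those, Chen beat Hana.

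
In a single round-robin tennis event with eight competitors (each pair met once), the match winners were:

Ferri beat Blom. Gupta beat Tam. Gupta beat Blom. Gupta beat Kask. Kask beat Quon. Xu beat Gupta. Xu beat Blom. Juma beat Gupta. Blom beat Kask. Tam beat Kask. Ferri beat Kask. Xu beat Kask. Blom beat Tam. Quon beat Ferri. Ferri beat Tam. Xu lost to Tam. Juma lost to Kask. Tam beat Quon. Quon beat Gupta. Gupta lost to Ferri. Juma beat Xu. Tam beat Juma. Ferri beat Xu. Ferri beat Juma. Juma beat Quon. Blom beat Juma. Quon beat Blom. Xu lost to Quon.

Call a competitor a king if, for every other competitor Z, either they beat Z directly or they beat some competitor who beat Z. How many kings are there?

4

Juma reaches everyone (king).
Quon reaches everyone (king).
Xu cannot reach Ferri in two steps.
Kask cannot reach Tam in two steps.
Blom cannot reach Ferri in two steps.
Ferri reaches everyone (king).
Gupta cannot reach Ferri in two steps.
Tam reaches everyone (king).
Kings: Juma, Quon, Ferri, Tam — 4.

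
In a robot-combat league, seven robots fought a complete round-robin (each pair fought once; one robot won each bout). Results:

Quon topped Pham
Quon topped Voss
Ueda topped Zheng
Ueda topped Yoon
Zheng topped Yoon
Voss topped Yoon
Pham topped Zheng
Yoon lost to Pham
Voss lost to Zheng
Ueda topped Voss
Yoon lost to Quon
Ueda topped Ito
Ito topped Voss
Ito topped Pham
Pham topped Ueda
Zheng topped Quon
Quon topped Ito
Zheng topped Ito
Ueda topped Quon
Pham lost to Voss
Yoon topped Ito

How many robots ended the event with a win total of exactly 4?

2

Win totals: Voss 2, Ueda 5, Quon 4, Ito 2, Zheng 4, Pham 3, Yoon 1.
Exactly 4: Quon, Zheng — 2 robots.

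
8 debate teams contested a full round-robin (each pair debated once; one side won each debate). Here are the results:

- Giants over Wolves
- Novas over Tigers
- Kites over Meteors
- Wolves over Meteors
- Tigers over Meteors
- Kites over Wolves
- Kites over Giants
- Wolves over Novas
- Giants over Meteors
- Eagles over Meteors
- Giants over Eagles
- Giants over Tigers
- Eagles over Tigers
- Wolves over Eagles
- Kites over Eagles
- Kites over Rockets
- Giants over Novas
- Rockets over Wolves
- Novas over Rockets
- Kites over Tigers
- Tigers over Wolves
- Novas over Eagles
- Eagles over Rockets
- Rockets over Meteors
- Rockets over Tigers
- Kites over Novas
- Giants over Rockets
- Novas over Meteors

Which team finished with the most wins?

Win totals: Kites 7, Tigers 2, Giants 6, Wolves 3, Meteors 0, Rockets 3, Eagles 3, Novas 4.
Kites leads with 7 wins (next highest: 6).

Kites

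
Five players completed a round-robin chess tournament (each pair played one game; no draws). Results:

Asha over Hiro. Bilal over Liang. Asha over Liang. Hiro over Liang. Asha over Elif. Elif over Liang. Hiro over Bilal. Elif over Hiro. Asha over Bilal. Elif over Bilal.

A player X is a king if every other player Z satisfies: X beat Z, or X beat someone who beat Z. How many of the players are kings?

1

Bilal cannot reach Asha, Hiro, Elif in two steps.
Asha reaches everyone (king).
Liang cannot reach Bilal, Asha, Hiro, Elif in two steps.
Hiro cannot reach Asha, Elif in two steps.
Elif cannot reach Asha in two steps.
Kings: Asha — 1.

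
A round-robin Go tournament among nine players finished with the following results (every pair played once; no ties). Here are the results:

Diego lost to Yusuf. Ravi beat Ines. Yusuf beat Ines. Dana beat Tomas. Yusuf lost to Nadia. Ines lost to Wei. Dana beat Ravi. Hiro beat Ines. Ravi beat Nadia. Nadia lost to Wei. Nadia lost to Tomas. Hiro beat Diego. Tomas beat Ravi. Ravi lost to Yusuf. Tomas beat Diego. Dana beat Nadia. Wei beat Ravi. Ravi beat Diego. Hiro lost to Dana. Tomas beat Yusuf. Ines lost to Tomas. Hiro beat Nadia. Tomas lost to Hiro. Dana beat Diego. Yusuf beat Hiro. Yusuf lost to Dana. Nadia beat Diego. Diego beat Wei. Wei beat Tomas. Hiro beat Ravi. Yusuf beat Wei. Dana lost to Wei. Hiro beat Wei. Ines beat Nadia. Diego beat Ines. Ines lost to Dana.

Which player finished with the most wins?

Win totals: Wei 5, Diego 2, Tomas 5, Ines 1, Dana 7, Nadia 2, Ravi 3, Hiro 6, Yusuf 5.
Dana leads with 7 wins (next highest: 6).

Dana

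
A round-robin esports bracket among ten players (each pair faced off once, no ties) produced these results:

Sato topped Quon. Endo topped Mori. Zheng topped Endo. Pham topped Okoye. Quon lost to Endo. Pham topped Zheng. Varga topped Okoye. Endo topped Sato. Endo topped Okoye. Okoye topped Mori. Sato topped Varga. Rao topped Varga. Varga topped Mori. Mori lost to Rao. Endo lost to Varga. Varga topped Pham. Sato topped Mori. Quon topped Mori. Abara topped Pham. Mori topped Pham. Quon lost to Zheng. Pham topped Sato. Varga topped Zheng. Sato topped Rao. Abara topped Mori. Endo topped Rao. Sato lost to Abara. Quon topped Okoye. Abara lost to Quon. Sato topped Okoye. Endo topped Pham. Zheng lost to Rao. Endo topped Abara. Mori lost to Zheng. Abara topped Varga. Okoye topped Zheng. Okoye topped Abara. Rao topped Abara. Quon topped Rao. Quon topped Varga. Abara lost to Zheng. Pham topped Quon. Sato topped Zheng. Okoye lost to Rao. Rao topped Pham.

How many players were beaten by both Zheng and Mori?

Zheng beat: Mori, Endo, Quon, Abara.
Mori beat: Pham.
No one was beaten by both.

0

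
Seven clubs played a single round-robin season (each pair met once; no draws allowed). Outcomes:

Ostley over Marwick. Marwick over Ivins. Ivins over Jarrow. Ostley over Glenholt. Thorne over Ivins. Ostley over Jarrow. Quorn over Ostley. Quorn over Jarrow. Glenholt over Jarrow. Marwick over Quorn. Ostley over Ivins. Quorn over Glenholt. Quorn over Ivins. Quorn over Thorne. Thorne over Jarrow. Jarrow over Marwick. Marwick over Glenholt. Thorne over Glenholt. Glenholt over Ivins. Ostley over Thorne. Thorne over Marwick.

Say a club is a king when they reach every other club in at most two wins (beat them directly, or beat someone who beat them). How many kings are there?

Glenholt cannot reach Ostley, Thorne, Quorn in two steps.
Jarrow cannot reach Ostley, Thorne in two steps.
Ostley reaches everyone (king).
Thorne cannot reach Ostley in two steps.
Quorn reaches everyone (king).
Marwick reaches everyone (king).
Ivins cannot reach Glenholt, Ostley, Thorne, Quorn in two steps.
Kings: Ostley, Quorn, Marwick — 3.

3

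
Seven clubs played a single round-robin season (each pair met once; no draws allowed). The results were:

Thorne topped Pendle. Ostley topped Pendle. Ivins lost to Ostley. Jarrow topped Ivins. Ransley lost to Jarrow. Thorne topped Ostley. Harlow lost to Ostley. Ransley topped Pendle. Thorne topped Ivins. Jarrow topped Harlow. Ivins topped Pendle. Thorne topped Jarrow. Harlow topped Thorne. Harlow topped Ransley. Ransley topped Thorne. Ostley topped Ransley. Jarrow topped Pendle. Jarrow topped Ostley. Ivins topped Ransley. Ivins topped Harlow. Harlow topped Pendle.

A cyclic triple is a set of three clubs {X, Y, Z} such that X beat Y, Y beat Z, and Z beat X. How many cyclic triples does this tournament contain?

Win totals: Ivins 3, Thorne 4, Ostley 4, Harlow 3, Pendle 0, Ransley 2, Jarrow 5.
A club with w wins dominates both others in C(w,2) triples; summing gives 3 + 6 + 6 + 3 + 0 + 1 + 10 = 29 transitive triples.
Total triples C(7,3) = 35, so cyclic triples = 35 − 29 = 6.

6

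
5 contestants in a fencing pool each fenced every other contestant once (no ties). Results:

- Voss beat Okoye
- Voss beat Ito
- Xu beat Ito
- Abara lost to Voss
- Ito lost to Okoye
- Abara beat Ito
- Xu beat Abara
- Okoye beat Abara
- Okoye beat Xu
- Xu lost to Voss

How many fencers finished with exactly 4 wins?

Win totals: Xu 2, Voss 4, Okoye 3, Abara 1, Ito 0.
Exactly 4: Voss — 1 fencer.

1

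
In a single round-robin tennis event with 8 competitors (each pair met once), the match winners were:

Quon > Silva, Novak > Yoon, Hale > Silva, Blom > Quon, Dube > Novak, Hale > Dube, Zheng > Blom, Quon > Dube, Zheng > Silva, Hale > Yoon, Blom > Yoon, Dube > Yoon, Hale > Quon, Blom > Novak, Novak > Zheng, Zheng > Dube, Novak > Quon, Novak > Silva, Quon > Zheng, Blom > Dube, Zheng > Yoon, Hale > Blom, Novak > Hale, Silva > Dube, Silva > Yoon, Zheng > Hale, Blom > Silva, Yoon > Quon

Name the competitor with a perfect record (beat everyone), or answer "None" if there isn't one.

Highest win total is Zheng with 5 (out of 7 possible).
Zheng lost to Quon, Novak, so no competitor went undefeated.

None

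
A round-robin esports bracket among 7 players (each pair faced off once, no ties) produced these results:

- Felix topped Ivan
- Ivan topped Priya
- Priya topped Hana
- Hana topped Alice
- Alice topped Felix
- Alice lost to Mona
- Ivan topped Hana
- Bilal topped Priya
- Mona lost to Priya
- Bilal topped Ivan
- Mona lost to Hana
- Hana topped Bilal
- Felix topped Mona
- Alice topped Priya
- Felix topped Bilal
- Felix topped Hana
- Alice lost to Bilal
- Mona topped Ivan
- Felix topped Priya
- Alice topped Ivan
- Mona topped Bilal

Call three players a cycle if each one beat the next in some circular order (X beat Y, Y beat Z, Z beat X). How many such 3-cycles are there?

Win totals: Bilal 3, Priya 2, Alice 3, Ivan 2, Hana 3, Felix 5, Mona 3.
A player with w wins dominates both others in C(w,2) triples; summing gives 3 + 1 + 3 + 1 + 3 + 10 + 3 = 24 transitive triples.
Total triples C(7,3) = 35, so cyclic triples = 35 − 24 = 11.

11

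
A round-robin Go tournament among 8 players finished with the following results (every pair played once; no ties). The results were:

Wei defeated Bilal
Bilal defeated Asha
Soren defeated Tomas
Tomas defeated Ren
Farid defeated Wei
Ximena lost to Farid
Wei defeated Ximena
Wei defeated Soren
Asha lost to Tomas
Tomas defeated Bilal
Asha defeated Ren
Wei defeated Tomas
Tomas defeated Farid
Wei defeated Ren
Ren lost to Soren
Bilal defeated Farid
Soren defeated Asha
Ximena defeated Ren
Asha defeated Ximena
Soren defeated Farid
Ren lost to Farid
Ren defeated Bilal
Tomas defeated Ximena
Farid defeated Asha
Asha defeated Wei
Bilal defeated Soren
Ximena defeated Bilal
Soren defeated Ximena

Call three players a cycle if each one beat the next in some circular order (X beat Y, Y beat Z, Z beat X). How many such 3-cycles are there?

Win totals: Farid 4, Ren 1, Asha 3, Bilal 3, Ximena 2, Tomas 5, Wei 5, Soren 5.
A player with w wins dominates both others in C(w,2) triples; summing gives 6 + 0 + 3 + 3 + 1 + 10 + 10 + 10 = 43 transitive triples.
Total triples C(8,3) = 56, so cyclic triples = 56 − 43 = 13.

13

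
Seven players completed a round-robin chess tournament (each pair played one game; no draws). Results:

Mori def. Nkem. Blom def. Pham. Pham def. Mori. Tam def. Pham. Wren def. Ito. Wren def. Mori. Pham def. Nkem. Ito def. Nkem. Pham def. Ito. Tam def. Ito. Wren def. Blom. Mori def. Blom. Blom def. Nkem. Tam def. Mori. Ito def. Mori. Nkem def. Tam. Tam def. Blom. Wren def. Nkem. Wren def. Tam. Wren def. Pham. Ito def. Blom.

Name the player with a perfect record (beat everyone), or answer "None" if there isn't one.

Wren

Wren has 6 wins out of 6 opponents — a perfect record.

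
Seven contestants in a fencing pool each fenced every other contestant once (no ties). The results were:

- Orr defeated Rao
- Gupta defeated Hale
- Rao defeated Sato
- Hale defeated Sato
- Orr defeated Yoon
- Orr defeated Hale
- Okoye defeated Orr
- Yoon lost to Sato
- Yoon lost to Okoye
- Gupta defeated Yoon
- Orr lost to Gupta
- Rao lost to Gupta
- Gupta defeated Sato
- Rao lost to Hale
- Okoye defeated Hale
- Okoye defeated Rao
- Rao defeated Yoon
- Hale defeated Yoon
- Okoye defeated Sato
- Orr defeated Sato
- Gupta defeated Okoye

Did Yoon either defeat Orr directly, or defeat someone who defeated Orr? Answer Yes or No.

No

Yoon did not beat Orr directly.
Yoon beat no one, so there is no intermediate fencer.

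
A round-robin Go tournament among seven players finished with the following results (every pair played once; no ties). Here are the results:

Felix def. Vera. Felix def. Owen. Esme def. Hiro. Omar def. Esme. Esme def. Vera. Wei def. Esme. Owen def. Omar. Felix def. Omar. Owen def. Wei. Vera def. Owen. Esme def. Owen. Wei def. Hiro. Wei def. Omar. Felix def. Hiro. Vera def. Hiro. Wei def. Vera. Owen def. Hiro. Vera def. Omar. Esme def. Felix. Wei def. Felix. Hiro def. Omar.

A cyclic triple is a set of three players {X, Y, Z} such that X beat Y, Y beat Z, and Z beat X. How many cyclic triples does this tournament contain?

7

Win totals: Omar 1, Esme 4, Felix 4, Vera 3, Wei 5, Hiro 1, Owen 3.
A player with w wins dominates both others in C(w,2) triples; summing gives 0 + 6 + 6 + 3 + 10 + 0 + 3 = 28 transitive triples.
Total triples C(7,3) = 35, so cyclic triples = 35 − 28 = 7.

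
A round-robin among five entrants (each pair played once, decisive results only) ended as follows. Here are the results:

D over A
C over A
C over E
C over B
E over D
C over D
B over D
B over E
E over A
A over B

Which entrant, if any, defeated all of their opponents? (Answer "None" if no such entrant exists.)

C has 4 wins out of 4 opponents — a perfect record.

C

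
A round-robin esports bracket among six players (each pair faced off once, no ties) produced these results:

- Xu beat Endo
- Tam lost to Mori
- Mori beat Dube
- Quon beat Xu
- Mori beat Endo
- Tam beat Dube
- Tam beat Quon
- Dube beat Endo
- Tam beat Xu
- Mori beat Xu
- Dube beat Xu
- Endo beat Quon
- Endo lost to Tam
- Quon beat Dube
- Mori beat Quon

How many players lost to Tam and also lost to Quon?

2

Tam beat: Dube, Endo, Xu, Quon.
Quon beat: Dube, Xu.
Both beat: Dube, Xu — 2.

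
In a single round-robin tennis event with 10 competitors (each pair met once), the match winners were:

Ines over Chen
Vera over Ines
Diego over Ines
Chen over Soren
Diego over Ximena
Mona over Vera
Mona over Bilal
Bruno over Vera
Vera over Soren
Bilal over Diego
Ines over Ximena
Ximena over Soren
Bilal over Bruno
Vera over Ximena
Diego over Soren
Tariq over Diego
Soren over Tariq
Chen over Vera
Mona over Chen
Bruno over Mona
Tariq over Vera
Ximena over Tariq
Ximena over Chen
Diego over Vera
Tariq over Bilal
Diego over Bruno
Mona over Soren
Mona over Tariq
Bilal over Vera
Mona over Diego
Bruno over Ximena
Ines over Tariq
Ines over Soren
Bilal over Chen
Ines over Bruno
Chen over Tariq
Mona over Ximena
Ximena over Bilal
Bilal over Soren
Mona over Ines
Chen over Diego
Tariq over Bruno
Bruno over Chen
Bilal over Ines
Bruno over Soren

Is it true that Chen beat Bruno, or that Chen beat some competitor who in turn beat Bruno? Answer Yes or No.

Chen did not beat Bruno directly.
Chen beat Diego, Tariq, Vera, Soren. Of those, Diego beat Bruno.

Yes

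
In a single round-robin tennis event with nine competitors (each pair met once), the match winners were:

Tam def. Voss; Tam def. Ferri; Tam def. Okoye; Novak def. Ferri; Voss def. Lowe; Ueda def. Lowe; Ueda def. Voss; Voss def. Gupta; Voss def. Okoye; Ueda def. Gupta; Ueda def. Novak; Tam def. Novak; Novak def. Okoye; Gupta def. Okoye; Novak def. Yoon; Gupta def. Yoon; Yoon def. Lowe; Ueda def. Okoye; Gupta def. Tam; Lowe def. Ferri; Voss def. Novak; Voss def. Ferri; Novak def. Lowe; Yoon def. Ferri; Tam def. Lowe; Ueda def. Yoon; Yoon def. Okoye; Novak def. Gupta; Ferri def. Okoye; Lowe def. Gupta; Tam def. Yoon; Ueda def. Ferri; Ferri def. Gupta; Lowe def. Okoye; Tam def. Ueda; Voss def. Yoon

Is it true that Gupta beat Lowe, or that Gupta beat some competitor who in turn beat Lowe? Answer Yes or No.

Yes

Gupta did not beat Lowe directly.
Gupta beat Tam, Yoon, Okoye. Of those, Tam beat Lowe.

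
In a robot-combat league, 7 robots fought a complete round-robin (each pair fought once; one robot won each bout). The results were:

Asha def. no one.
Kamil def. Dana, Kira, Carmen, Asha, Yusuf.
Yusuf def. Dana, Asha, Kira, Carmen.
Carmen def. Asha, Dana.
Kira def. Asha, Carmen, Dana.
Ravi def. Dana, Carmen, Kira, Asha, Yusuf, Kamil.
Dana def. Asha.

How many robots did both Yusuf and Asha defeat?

0

Yusuf beat: Kira, Carmen, Asha, Dana.
Asha beat: no one.
No one was beaten by both.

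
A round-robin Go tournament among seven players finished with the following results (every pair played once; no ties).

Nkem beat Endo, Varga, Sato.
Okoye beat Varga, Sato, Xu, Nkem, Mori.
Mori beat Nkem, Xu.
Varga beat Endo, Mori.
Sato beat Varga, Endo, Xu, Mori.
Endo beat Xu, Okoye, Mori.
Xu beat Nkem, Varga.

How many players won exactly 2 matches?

3

Win totals: Varga 2, Okoye 5, Nkem 3, Xu 2, Mori 2, Sato 4, Endo 3.
Exactly 2: Varga, Xu, Mori — 3 players.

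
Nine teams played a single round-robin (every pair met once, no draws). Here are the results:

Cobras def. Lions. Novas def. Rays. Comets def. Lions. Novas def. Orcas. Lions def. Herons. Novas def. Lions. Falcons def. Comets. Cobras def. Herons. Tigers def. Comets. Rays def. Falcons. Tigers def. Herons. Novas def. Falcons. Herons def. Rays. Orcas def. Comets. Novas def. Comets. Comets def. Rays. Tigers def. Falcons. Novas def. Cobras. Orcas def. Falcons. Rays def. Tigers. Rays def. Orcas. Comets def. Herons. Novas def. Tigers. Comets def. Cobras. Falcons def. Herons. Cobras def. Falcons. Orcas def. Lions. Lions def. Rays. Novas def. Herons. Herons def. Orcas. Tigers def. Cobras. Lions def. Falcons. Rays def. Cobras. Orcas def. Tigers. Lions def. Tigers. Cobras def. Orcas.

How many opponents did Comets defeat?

Comets' results: beat Lions, Herons, Cobras, Rays; lost to Falcons, Orcas, Tigers, Novas.
That is 4 wins.

4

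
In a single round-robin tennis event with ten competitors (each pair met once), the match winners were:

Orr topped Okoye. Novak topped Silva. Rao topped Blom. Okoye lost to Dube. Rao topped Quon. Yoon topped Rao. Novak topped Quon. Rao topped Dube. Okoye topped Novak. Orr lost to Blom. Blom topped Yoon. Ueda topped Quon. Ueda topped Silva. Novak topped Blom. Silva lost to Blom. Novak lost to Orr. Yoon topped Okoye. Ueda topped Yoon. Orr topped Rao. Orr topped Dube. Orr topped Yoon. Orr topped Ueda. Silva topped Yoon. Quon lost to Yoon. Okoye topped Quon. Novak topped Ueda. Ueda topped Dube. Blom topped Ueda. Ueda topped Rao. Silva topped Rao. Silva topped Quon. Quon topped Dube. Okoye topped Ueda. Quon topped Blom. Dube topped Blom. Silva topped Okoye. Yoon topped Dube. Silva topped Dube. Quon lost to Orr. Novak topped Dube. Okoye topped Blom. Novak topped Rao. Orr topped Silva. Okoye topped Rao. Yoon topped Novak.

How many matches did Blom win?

Blom's results: beat Orr, Silva, Ueda, Yoon; lost to Okoye, Novak, Quon, Rao, Dube.
That is 4 wins.

4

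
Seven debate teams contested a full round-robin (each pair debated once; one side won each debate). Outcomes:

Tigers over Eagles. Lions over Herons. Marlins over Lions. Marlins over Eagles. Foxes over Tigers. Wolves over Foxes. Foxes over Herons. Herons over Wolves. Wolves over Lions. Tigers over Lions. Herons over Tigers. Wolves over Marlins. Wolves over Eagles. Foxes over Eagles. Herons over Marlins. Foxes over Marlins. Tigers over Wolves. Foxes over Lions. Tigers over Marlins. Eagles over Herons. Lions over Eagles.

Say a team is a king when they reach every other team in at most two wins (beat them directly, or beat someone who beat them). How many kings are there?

4

Foxes reaches everyone (king).
Wolves reaches everyone (king).
Tigers reaches everyone (king).
Marlins cannot reach Foxes, Wolves, Tigers in two steps.
Herons reaches everyone (king).
Lions cannot reach Foxes in two steps.
Eagles cannot reach Foxes, Lions in two steps.
Kings: Foxes, Wolves, Tigers, Herons — 4.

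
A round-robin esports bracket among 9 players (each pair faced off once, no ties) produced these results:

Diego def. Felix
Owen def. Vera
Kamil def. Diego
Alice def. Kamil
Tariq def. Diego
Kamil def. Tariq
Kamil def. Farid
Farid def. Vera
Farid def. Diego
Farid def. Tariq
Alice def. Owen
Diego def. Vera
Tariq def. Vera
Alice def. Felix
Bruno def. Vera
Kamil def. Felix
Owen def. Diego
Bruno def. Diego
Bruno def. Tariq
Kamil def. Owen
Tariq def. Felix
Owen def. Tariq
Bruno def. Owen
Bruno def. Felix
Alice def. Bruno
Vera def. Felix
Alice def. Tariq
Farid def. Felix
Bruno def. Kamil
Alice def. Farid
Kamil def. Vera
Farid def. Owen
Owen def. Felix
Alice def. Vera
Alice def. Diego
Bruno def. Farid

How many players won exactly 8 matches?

1

Win totals: Alice 8, Diego 2, Bruno 7, Felix 0, Kamil 6, Tariq 3, Owen 4, Farid 5, Vera 1.
Exactly 8: Alice — 1 player.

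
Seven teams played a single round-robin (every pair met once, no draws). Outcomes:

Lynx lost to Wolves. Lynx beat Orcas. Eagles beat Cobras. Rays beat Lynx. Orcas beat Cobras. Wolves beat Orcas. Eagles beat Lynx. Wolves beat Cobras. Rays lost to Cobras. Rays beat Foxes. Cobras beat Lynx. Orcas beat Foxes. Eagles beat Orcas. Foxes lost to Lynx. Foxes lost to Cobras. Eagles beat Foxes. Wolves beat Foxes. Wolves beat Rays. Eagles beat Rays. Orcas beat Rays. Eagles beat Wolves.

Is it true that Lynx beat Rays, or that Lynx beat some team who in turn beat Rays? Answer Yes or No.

Lynx did not beat Rays directly.
Lynx beat Foxes, Orcas. Of those, Orcas beat Rays.

Yes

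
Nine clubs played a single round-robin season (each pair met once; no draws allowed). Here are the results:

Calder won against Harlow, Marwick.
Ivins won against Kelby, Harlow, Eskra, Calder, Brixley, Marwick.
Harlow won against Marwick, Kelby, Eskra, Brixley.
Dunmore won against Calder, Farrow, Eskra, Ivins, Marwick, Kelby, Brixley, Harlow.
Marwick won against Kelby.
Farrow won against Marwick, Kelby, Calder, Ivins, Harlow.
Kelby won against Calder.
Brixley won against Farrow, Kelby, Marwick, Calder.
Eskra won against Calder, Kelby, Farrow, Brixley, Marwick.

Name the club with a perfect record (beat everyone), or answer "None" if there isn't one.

Dunmore has 8 wins out of 8 opponents — a perfect record.

Dunmore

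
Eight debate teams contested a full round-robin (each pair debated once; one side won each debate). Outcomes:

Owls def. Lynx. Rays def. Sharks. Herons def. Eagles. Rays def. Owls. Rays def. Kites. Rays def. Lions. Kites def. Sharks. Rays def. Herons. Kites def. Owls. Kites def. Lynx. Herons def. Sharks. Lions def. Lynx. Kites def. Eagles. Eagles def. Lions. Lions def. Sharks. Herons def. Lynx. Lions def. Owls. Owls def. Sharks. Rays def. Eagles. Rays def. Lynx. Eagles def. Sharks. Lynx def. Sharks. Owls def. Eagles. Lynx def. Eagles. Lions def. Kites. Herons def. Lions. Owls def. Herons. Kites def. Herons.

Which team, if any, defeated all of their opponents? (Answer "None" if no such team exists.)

Rays

Rays has 7 wins out of 7 opponents — a perfect record.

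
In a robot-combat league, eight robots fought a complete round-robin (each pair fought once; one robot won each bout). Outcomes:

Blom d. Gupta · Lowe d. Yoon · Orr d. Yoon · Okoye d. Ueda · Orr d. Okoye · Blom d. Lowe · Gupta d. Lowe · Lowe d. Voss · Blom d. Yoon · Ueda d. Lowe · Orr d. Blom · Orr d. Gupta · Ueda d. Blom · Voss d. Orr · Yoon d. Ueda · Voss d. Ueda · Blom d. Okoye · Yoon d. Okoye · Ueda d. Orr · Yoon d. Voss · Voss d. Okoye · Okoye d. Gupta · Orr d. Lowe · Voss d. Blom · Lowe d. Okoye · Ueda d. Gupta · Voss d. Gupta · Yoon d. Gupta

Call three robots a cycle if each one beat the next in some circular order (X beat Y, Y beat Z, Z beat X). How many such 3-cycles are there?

14

Win totals: Lowe 3, Okoye 2, Gupta 1, Orr 5, Blom 4, Voss 5, Ueda 4, Yoon 4.
A robot with w wins dominates both others in C(w,2) triples; summing gives 3 + 1 + 0 + 10 + 6 + 10 + 6 + 6 = 42 transitive triples.
Total triples C(8,3) = 56, so cyclic triples = 56 − 42 = 14.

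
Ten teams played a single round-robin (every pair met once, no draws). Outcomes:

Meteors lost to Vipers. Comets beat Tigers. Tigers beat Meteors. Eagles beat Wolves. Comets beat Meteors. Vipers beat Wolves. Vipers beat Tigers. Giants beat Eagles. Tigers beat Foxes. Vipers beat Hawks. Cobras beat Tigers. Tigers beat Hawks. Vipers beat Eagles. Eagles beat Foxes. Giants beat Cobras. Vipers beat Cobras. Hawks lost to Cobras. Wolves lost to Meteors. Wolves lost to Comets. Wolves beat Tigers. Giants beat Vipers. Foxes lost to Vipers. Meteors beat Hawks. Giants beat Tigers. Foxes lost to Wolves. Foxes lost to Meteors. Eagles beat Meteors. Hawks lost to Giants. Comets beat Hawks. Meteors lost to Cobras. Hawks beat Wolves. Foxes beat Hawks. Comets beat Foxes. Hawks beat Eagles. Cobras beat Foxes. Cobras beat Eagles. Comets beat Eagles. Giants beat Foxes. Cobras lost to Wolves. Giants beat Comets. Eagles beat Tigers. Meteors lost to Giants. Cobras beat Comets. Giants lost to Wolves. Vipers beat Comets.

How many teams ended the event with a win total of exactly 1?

Win totals: Hawks 2, Tigers 3, Comets 6, Foxes 1, Wolves 4, Meteors 3, Cobras 6, Giants 8, Vipers 8, Eagles 4.
Exactly 1: Foxes — 1 team.

1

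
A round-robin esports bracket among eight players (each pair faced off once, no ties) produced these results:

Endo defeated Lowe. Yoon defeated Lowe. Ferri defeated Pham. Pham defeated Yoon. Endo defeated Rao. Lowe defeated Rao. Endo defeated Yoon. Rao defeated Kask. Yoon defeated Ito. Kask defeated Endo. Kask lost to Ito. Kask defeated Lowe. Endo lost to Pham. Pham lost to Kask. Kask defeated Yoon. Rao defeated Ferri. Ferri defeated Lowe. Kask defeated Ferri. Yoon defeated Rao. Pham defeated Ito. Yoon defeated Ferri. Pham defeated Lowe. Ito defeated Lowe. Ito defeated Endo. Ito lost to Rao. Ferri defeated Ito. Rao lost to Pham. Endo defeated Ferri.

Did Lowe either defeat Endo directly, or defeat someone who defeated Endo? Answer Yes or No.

Lowe did not beat Endo directly.
Lowe beat Rao, but each of them lost to Endo. No two-step path.

No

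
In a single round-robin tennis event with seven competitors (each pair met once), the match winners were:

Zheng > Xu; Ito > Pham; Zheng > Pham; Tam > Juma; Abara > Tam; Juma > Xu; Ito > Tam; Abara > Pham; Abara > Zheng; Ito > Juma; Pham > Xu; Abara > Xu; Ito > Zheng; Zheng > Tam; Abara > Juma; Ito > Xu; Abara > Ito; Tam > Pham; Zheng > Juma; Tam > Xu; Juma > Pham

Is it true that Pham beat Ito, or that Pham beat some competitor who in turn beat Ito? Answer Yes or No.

Pham did not beat Ito directly.
Pham beat Xu, but each of them lost to Ito. No two-step path.

No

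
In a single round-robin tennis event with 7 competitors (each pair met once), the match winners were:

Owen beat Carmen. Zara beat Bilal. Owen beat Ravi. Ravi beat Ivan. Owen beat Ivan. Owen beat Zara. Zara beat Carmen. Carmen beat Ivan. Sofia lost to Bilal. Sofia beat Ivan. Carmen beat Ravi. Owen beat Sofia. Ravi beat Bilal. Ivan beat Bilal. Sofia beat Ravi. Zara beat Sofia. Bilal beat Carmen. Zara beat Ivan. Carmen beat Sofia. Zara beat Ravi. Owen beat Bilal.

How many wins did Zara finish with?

5

Zara's results: beat Carmen, Ravi, Bilal, Ivan, Sofia; lost to Owen.
That is 5 wins.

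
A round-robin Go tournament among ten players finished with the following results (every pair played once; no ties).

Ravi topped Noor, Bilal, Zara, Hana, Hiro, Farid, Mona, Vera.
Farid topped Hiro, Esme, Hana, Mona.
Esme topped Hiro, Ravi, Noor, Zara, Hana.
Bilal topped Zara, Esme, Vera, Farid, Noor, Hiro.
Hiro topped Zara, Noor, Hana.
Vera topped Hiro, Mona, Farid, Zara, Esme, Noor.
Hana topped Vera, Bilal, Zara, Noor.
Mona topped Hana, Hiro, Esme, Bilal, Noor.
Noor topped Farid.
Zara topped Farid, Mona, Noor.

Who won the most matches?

Win totals: Mona 5, Bilal 6, Farid 4, Ravi 8, Hana 4, Vera 6, Noor 1, Hiro 3, Zara 3, Esme 5.
Ravi leads with 8 wins (next highest: 6).

Ravi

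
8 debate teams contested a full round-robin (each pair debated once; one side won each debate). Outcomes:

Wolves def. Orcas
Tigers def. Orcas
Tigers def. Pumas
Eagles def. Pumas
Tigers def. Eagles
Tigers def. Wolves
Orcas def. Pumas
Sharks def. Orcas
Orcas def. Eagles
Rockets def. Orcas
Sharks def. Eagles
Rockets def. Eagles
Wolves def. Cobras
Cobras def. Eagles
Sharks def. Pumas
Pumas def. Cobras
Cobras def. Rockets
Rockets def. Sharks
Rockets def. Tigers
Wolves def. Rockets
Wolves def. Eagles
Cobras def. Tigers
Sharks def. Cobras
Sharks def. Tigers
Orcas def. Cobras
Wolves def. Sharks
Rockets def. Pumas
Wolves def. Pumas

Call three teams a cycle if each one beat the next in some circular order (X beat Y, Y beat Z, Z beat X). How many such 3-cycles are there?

9

Win totals: Sharks 5, Rockets 5, Orcas 3, Wolves 6, Tigers 4, Eagles 1, Cobras 3, Pumas 1.
A team with w wins dominates both others in C(w,2) triples; summing gives 10 + 10 + 3 + 15 + 6 + 0 + 3 + 0 = 47 transitive triples.
Total triples C(8,3) = 56, so cyclic triples = 56 − 47 = 9.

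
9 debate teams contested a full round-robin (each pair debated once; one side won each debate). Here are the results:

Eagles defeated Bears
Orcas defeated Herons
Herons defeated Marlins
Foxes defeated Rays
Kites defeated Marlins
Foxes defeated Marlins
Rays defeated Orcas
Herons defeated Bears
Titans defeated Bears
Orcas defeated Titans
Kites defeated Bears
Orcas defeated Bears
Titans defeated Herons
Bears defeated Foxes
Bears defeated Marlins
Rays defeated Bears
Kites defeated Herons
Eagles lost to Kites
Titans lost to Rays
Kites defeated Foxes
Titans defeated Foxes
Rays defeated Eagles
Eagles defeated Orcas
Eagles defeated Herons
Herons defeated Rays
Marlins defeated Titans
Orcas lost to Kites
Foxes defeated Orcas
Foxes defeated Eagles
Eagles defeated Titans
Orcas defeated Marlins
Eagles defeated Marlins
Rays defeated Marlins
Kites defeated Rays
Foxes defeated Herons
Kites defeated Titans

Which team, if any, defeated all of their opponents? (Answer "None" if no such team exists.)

Kites has 8 wins out of 8 opponents — a perfect record.

Kites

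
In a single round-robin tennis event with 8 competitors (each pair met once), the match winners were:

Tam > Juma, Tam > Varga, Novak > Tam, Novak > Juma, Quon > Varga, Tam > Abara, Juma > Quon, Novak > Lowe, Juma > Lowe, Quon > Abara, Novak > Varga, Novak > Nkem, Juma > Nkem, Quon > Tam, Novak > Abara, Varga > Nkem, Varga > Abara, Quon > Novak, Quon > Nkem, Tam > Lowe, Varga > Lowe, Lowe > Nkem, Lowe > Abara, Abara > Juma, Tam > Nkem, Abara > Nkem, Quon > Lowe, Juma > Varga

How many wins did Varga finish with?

3

Varga's results: beat Nkem, Abara, Lowe; lost to Tam, Juma, Quon, Novak.
That is 3 wins.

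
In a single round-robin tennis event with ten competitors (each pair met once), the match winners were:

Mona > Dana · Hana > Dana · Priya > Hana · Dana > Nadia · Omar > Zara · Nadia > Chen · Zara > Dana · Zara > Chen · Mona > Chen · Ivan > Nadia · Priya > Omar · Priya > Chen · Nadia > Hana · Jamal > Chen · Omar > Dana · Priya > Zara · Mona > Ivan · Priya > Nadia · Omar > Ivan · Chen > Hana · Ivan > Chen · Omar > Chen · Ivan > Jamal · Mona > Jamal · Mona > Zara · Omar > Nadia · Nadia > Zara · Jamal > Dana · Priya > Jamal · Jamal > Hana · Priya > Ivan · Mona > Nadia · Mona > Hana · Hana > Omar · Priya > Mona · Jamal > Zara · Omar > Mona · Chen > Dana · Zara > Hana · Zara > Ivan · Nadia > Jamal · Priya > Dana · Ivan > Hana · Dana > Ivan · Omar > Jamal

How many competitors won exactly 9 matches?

Win totals: Dana 2, Mona 7, Ivan 4, Zara 4, Jamal 4, Chen 2, Nadia 4, Omar 7, Hana 2, Priya 9.
Exactly 9: Priya — 1 competitor.

1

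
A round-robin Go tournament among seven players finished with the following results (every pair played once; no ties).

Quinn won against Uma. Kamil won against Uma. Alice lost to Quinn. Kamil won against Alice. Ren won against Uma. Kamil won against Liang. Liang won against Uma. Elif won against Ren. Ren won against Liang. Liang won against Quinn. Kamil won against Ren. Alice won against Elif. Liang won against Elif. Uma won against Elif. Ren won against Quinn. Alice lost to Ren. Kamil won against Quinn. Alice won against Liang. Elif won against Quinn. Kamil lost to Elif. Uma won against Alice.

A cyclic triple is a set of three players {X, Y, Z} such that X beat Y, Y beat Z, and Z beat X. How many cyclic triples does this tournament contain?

10

Win totals: Elif 3, Ren 4, Uma 2, Kamil 5, Liang 3, Alice 2, Quinn 2.
A player with w wins dominates both others in C(w,2) triples; summing gives 3 + 6 + 1 + 10 + 3 + 1 + 1 = 25 transitive triples.
Total triples C(7,3) = 35, so cyclic triples = 35 − 25 = 10.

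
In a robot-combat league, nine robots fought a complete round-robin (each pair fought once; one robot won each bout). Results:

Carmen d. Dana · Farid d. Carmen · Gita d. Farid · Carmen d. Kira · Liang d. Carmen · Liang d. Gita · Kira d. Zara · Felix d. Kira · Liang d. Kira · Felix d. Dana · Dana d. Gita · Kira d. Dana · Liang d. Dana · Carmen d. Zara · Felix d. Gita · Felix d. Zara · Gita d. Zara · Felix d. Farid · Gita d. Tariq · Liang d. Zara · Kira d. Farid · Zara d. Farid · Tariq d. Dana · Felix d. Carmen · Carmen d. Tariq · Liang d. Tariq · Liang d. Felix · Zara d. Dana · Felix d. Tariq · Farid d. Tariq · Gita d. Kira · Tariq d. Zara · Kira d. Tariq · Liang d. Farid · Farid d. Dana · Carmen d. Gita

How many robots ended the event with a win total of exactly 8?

Win totals: Zara 2, Farid 3, Carmen 5, Gita 4, Liang 8, Kira 4, Dana 1, Tariq 2, Felix 7.
Exactly 8: Liang — 1 robot.

1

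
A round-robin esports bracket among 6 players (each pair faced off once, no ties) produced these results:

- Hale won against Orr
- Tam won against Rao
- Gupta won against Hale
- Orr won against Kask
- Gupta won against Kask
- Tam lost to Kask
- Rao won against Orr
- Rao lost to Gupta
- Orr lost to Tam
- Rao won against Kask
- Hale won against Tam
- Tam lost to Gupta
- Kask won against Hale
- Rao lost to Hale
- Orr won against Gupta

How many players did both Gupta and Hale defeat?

Gupta beat: Tam, Kask, Rao, Hale.
Hale beat: Tam, Orr, Rao.
Both beat: Tam, Rao — 2.

2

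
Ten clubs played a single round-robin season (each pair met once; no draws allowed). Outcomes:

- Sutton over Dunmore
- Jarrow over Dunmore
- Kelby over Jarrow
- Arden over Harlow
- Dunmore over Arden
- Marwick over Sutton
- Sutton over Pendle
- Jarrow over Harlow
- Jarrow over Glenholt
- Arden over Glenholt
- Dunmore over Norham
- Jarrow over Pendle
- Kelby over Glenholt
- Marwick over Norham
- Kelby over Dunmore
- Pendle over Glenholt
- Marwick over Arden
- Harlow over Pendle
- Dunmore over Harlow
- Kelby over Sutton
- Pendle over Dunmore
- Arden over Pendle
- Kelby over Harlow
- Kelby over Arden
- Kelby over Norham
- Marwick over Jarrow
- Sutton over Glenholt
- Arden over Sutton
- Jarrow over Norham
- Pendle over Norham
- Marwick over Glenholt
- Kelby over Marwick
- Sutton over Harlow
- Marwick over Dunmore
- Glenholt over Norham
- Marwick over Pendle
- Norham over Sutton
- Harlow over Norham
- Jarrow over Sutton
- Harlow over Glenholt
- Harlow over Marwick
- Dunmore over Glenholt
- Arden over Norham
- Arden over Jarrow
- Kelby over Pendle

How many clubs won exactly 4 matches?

Win totals: Pendle 3, Harlow 4, Norham 1, Sutton 4, Dunmore 4, Arden 6, Kelby 9, Marwick 7, Jarrow 6, Glenholt 1.
Exactly 4: Harlow, Sutton, Dunmore — 3 clubs.

3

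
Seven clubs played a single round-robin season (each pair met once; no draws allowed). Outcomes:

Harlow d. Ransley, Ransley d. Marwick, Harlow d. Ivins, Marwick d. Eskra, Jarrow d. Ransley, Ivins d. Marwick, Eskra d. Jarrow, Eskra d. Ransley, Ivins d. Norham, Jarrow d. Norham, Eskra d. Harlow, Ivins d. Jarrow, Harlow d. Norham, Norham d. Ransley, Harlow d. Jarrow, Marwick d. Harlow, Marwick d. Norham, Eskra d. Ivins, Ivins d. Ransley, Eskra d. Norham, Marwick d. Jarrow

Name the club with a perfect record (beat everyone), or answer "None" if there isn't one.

None

Highest win total is Eskra with 5 (out of 6 possible).
Eskra lost to Marwick, so no club went undefeated.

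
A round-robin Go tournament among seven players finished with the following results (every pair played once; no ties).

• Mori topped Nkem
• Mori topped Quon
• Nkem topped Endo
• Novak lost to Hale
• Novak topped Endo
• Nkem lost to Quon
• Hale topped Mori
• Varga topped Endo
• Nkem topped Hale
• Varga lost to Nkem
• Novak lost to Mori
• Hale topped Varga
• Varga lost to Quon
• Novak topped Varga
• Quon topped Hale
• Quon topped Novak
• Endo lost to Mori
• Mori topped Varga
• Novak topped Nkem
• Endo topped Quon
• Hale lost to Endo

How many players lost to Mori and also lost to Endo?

Mori beat: Quon, Endo, Varga, Novak, Nkem.
Endo beat: Hale, Quon.
Both beat: Quon — 1.

1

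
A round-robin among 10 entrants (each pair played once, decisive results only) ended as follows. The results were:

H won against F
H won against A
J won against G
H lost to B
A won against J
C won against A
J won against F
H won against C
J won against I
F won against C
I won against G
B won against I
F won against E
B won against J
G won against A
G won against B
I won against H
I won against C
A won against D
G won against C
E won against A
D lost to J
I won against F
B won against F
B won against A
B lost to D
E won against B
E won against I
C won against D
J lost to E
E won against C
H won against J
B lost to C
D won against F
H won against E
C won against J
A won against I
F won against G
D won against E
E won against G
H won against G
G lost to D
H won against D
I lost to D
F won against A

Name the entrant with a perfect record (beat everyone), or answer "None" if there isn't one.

Highest win total is H with 7 (out of 9 possible).
H lost to B, I, so no entrant went undefeated.

None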